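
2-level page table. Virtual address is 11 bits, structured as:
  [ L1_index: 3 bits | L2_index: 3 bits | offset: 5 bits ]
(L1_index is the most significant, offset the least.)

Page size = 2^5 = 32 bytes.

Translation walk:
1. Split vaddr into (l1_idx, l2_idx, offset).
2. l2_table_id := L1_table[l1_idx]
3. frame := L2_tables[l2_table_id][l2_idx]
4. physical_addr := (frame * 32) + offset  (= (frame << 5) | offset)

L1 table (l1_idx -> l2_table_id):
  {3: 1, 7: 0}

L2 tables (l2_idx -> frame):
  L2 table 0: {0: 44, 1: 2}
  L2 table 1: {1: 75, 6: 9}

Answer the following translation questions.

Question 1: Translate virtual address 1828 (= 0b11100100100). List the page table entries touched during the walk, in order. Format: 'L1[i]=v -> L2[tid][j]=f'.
Answer: L1[7]=0 -> L2[0][1]=2

Derivation:
vaddr = 1828 = 0b11100100100
Split: l1_idx=7, l2_idx=1, offset=4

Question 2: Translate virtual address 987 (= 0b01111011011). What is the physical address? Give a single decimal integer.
vaddr = 987 = 0b01111011011
Split: l1_idx=3, l2_idx=6, offset=27
L1[3] = 1
L2[1][6] = 9
paddr = 9 * 32 + 27 = 315

Answer: 315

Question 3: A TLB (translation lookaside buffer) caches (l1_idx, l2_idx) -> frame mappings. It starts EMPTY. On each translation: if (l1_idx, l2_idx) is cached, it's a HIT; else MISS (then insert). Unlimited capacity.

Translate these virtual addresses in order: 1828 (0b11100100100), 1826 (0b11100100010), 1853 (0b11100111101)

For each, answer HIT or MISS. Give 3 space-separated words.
vaddr=1828: (7,1) not in TLB -> MISS, insert
vaddr=1826: (7,1) in TLB -> HIT
vaddr=1853: (7,1) in TLB -> HIT

Answer: MISS HIT HIT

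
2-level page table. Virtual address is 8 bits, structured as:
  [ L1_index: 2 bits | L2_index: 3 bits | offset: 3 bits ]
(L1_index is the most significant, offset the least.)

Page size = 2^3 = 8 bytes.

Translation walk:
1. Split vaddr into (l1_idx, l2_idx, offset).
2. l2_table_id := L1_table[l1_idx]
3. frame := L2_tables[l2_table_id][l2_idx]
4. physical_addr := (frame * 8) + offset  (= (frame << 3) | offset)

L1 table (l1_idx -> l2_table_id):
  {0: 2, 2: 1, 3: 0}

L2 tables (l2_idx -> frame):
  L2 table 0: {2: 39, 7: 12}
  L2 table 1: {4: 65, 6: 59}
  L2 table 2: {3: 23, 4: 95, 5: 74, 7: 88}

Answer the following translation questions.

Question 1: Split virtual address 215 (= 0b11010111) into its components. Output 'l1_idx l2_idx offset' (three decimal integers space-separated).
Answer: 3 2 7

Derivation:
vaddr = 215 = 0b11010111
  top 2 bits -> l1_idx = 3
  next 3 bits -> l2_idx = 2
  bottom 3 bits -> offset = 7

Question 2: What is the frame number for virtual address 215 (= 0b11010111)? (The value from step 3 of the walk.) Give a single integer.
Answer: 39

Derivation:
vaddr = 215: l1_idx=3, l2_idx=2
L1[3] = 0; L2[0][2] = 39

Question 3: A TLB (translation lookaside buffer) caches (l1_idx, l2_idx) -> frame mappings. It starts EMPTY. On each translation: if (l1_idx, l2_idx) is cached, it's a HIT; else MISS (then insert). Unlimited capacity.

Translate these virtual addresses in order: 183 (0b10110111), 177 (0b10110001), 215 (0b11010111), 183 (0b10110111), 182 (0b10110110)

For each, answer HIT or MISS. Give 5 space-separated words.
vaddr=183: (2,6) not in TLB -> MISS, insert
vaddr=177: (2,6) in TLB -> HIT
vaddr=215: (3,2) not in TLB -> MISS, insert
vaddr=183: (2,6) in TLB -> HIT
vaddr=182: (2,6) in TLB -> HIT

Answer: MISS HIT MISS HIT HIT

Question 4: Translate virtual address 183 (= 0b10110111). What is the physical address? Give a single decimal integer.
Answer: 479

Derivation:
vaddr = 183 = 0b10110111
Split: l1_idx=2, l2_idx=6, offset=7
L1[2] = 1
L2[1][6] = 59
paddr = 59 * 8 + 7 = 479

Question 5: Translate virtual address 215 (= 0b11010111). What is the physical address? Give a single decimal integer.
vaddr = 215 = 0b11010111
Split: l1_idx=3, l2_idx=2, offset=7
L1[3] = 0
L2[0][2] = 39
paddr = 39 * 8 + 7 = 319

Answer: 319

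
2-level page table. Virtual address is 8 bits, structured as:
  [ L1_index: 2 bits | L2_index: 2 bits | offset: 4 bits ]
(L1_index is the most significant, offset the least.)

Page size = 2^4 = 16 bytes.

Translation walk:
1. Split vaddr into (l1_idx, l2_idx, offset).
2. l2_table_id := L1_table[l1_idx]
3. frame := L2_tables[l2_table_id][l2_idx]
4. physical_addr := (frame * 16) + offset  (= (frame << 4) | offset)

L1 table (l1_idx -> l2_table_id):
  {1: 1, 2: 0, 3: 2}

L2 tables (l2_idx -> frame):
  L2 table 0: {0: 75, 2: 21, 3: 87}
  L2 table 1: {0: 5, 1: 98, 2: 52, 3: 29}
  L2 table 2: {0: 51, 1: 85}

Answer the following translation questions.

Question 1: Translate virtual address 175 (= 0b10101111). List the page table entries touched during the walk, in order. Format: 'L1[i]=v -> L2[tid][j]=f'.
Answer: L1[2]=0 -> L2[0][2]=21

Derivation:
vaddr = 175 = 0b10101111
Split: l1_idx=2, l2_idx=2, offset=15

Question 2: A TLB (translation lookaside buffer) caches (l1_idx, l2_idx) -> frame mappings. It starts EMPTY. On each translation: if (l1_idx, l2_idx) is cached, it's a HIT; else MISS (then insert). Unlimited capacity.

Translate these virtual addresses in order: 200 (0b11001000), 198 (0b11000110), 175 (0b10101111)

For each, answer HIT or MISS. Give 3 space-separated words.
Answer: MISS HIT MISS

Derivation:
vaddr=200: (3,0) not in TLB -> MISS, insert
vaddr=198: (3,0) in TLB -> HIT
vaddr=175: (2,2) not in TLB -> MISS, insert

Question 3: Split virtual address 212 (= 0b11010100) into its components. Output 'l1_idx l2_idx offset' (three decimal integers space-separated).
vaddr = 212 = 0b11010100
  top 2 bits -> l1_idx = 3
  next 2 bits -> l2_idx = 1
  bottom 4 bits -> offset = 4

Answer: 3 1 4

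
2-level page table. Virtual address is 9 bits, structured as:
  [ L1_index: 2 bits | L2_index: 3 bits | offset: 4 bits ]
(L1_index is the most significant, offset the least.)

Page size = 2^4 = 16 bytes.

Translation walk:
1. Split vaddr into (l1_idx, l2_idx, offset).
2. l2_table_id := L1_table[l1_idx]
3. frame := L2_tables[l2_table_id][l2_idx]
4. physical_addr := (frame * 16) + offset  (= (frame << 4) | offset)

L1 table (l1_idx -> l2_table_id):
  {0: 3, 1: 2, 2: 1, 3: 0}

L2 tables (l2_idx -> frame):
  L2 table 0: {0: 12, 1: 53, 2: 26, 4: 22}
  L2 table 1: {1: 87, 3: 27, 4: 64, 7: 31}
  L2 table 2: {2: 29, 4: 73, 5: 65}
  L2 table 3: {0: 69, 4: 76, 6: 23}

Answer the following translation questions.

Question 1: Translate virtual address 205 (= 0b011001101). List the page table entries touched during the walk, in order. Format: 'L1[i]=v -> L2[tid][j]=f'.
Answer: L1[1]=2 -> L2[2][4]=73

Derivation:
vaddr = 205 = 0b011001101
Split: l1_idx=1, l2_idx=4, offset=13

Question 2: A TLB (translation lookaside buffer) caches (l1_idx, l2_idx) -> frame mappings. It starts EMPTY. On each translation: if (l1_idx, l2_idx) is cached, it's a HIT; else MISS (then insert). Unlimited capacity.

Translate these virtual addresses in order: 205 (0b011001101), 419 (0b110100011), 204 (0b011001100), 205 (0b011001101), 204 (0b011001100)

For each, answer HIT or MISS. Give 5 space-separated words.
Answer: MISS MISS HIT HIT HIT

Derivation:
vaddr=205: (1,4) not in TLB -> MISS, insert
vaddr=419: (3,2) not in TLB -> MISS, insert
vaddr=204: (1,4) in TLB -> HIT
vaddr=205: (1,4) in TLB -> HIT
vaddr=204: (1,4) in TLB -> HIT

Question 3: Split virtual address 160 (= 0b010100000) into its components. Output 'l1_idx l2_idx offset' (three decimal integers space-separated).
Answer: 1 2 0

Derivation:
vaddr = 160 = 0b010100000
  top 2 bits -> l1_idx = 1
  next 3 bits -> l2_idx = 2
  bottom 4 bits -> offset = 0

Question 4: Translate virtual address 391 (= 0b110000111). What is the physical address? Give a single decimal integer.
vaddr = 391 = 0b110000111
Split: l1_idx=3, l2_idx=0, offset=7
L1[3] = 0
L2[0][0] = 12
paddr = 12 * 16 + 7 = 199

Answer: 199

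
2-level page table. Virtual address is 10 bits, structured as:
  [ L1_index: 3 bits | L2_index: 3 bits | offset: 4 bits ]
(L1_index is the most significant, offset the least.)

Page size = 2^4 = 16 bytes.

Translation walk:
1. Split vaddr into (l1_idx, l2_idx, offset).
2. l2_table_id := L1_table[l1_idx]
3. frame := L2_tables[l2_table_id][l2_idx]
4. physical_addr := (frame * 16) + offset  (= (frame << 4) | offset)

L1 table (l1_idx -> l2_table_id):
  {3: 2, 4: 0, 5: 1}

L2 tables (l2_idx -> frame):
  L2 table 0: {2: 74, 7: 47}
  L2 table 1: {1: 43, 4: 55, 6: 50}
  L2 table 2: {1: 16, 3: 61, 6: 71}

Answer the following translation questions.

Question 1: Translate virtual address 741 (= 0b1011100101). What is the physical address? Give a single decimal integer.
Answer: 805

Derivation:
vaddr = 741 = 0b1011100101
Split: l1_idx=5, l2_idx=6, offset=5
L1[5] = 1
L2[1][6] = 50
paddr = 50 * 16 + 5 = 805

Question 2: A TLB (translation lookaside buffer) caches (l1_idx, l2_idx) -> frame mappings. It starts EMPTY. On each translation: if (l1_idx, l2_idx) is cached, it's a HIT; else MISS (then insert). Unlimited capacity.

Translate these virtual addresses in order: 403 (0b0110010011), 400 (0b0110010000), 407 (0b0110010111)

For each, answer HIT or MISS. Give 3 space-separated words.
vaddr=403: (3,1) not in TLB -> MISS, insert
vaddr=400: (3,1) in TLB -> HIT
vaddr=407: (3,1) in TLB -> HIT

Answer: MISS HIT HIT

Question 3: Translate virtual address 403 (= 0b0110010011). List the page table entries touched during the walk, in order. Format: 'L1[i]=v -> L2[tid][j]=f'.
vaddr = 403 = 0b0110010011
Split: l1_idx=3, l2_idx=1, offset=3

Answer: L1[3]=2 -> L2[2][1]=16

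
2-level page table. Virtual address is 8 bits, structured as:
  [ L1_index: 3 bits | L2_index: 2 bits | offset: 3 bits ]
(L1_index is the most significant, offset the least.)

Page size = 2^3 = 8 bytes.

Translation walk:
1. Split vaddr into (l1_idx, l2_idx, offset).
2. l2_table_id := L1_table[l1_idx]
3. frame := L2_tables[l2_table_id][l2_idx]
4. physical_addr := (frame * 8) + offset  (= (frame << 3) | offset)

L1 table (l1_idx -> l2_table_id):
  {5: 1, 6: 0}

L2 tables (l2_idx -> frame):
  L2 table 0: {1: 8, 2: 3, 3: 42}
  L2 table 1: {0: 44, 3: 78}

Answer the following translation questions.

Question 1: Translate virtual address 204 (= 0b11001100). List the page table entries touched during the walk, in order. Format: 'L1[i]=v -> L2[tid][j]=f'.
vaddr = 204 = 0b11001100
Split: l1_idx=6, l2_idx=1, offset=4

Answer: L1[6]=0 -> L2[0][1]=8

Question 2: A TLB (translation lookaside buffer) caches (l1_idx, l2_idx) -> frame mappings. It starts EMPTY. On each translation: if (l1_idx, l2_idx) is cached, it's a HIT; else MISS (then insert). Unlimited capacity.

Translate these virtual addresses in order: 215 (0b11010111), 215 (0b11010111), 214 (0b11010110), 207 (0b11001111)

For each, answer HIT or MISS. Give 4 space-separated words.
vaddr=215: (6,2) not in TLB -> MISS, insert
vaddr=215: (6,2) in TLB -> HIT
vaddr=214: (6,2) in TLB -> HIT
vaddr=207: (6,1) not in TLB -> MISS, insert

Answer: MISS HIT HIT MISS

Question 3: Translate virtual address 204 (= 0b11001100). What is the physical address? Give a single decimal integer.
Answer: 68

Derivation:
vaddr = 204 = 0b11001100
Split: l1_idx=6, l2_idx=1, offset=4
L1[6] = 0
L2[0][1] = 8
paddr = 8 * 8 + 4 = 68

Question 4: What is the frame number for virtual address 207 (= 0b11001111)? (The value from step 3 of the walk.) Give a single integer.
vaddr = 207: l1_idx=6, l2_idx=1
L1[6] = 0; L2[0][1] = 8

Answer: 8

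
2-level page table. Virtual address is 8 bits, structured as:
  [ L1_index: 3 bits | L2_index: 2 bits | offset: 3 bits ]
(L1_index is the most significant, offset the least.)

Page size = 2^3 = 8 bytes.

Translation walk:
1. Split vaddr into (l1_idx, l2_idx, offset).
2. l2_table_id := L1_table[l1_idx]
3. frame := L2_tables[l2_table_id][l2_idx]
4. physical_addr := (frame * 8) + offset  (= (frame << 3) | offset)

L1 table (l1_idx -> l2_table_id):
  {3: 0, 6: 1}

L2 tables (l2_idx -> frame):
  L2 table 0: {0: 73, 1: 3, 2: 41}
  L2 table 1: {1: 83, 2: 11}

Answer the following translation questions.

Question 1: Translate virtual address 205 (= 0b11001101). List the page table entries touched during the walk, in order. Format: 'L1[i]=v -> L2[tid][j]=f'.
vaddr = 205 = 0b11001101
Split: l1_idx=6, l2_idx=1, offset=5

Answer: L1[6]=1 -> L2[1][1]=83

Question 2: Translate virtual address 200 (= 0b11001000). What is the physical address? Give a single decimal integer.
Answer: 664

Derivation:
vaddr = 200 = 0b11001000
Split: l1_idx=6, l2_idx=1, offset=0
L1[6] = 1
L2[1][1] = 83
paddr = 83 * 8 + 0 = 664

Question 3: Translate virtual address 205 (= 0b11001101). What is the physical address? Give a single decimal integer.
vaddr = 205 = 0b11001101
Split: l1_idx=6, l2_idx=1, offset=5
L1[6] = 1
L2[1][1] = 83
paddr = 83 * 8 + 5 = 669

Answer: 669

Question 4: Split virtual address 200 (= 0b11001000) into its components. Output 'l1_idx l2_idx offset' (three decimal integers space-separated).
Answer: 6 1 0

Derivation:
vaddr = 200 = 0b11001000
  top 3 bits -> l1_idx = 6
  next 2 bits -> l2_idx = 1
  bottom 3 bits -> offset = 0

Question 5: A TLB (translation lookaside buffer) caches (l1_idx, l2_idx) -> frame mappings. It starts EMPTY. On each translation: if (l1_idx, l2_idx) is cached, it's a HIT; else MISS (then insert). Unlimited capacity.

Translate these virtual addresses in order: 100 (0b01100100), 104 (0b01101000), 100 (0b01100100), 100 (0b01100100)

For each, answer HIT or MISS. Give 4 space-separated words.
vaddr=100: (3,0) not in TLB -> MISS, insert
vaddr=104: (3,1) not in TLB -> MISS, insert
vaddr=100: (3,0) in TLB -> HIT
vaddr=100: (3,0) in TLB -> HIT

Answer: MISS MISS HIT HIT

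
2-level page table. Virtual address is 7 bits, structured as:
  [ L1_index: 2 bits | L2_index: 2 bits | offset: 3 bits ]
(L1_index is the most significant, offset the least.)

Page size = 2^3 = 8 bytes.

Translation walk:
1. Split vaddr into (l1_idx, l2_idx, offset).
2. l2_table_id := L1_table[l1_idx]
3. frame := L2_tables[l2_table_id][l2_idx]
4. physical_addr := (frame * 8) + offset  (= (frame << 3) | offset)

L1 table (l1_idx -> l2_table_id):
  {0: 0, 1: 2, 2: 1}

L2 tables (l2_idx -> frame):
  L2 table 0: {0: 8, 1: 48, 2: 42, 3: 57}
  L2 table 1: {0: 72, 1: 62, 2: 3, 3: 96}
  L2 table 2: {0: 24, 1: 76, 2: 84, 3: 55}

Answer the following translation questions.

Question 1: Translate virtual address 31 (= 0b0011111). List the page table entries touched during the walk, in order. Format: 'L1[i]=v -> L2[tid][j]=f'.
vaddr = 31 = 0b0011111
Split: l1_idx=0, l2_idx=3, offset=7

Answer: L1[0]=0 -> L2[0][3]=57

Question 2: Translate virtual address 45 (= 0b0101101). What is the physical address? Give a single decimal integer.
Answer: 613

Derivation:
vaddr = 45 = 0b0101101
Split: l1_idx=1, l2_idx=1, offset=5
L1[1] = 2
L2[2][1] = 76
paddr = 76 * 8 + 5 = 613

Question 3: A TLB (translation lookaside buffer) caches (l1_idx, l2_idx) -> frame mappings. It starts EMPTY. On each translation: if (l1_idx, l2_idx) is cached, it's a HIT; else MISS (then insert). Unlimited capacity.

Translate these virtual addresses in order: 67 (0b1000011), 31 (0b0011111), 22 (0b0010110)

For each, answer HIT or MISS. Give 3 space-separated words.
Answer: MISS MISS MISS

Derivation:
vaddr=67: (2,0) not in TLB -> MISS, insert
vaddr=31: (0,3) not in TLB -> MISS, insert
vaddr=22: (0,2) not in TLB -> MISS, insert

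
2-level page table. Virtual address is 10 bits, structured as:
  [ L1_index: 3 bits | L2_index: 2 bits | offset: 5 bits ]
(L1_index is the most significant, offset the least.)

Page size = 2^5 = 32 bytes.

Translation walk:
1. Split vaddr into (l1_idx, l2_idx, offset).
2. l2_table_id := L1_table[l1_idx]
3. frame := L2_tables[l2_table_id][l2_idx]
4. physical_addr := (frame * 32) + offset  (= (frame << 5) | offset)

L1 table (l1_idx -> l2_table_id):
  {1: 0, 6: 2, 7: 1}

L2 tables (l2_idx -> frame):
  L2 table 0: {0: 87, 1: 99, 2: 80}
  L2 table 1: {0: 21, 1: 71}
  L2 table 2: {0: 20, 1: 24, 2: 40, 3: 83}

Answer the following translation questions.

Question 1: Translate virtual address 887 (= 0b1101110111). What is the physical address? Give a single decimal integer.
Answer: 2679

Derivation:
vaddr = 887 = 0b1101110111
Split: l1_idx=6, l2_idx=3, offset=23
L1[6] = 2
L2[2][3] = 83
paddr = 83 * 32 + 23 = 2679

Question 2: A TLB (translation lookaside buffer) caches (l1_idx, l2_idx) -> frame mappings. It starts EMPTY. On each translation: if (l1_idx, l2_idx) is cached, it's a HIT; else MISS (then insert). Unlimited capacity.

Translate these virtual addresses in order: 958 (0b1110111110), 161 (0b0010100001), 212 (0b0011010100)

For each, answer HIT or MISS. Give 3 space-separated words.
Answer: MISS MISS MISS

Derivation:
vaddr=958: (7,1) not in TLB -> MISS, insert
vaddr=161: (1,1) not in TLB -> MISS, insert
vaddr=212: (1,2) not in TLB -> MISS, insert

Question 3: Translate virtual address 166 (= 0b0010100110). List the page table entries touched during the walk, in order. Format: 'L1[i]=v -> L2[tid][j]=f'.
Answer: L1[1]=0 -> L2[0][1]=99

Derivation:
vaddr = 166 = 0b0010100110
Split: l1_idx=1, l2_idx=1, offset=6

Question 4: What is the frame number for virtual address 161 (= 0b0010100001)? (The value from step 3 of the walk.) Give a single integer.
vaddr = 161: l1_idx=1, l2_idx=1
L1[1] = 0; L2[0][1] = 99

Answer: 99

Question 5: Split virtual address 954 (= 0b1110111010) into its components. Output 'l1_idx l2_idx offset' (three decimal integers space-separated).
vaddr = 954 = 0b1110111010
  top 3 bits -> l1_idx = 7
  next 2 bits -> l2_idx = 1
  bottom 5 bits -> offset = 26

Answer: 7 1 26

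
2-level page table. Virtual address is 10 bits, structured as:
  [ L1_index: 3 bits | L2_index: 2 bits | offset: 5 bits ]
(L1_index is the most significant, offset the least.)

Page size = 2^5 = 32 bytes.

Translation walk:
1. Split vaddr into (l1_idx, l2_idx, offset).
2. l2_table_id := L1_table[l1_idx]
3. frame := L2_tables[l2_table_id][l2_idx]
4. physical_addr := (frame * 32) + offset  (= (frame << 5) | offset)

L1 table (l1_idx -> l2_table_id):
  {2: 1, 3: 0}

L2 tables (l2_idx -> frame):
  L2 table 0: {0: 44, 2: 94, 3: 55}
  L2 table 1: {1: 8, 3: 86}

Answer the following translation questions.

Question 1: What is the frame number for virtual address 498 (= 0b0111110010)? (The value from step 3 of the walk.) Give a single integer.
vaddr = 498: l1_idx=3, l2_idx=3
L1[3] = 0; L2[0][3] = 55

Answer: 55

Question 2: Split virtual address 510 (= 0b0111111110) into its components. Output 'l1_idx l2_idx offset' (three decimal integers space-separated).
vaddr = 510 = 0b0111111110
  top 3 bits -> l1_idx = 3
  next 2 bits -> l2_idx = 3
  bottom 5 bits -> offset = 30

Answer: 3 3 30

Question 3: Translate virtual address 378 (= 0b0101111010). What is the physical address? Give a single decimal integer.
vaddr = 378 = 0b0101111010
Split: l1_idx=2, l2_idx=3, offset=26
L1[2] = 1
L2[1][3] = 86
paddr = 86 * 32 + 26 = 2778

Answer: 2778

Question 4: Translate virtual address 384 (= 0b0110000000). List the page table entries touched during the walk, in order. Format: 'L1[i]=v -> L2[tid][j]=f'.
Answer: L1[3]=0 -> L2[0][0]=44

Derivation:
vaddr = 384 = 0b0110000000
Split: l1_idx=3, l2_idx=0, offset=0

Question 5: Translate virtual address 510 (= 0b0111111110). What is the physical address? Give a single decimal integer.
vaddr = 510 = 0b0111111110
Split: l1_idx=3, l2_idx=3, offset=30
L1[3] = 0
L2[0][3] = 55
paddr = 55 * 32 + 30 = 1790

Answer: 1790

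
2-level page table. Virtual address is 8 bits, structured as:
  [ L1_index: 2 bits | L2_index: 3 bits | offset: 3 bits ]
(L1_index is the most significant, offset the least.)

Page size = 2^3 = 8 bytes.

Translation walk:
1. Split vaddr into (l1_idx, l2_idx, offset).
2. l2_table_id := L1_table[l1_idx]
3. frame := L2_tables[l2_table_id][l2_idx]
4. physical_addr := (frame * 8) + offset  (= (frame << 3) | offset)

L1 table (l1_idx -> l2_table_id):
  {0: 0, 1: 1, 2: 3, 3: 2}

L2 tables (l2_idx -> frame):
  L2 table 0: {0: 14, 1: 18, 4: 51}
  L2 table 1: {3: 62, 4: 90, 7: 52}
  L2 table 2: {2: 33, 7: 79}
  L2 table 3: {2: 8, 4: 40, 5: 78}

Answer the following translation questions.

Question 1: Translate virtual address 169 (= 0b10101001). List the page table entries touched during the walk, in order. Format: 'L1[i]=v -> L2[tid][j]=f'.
Answer: L1[2]=3 -> L2[3][5]=78

Derivation:
vaddr = 169 = 0b10101001
Split: l1_idx=2, l2_idx=5, offset=1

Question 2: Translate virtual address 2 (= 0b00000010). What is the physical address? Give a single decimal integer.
vaddr = 2 = 0b00000010
Split: l1_idx=0, l2_idx=0, offset=2
L1[0] = 0
L2[0][0] = 14
paddr = 14 * 8 + 2 = 114

Answer: 114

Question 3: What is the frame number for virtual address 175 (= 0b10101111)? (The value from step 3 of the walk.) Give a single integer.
Answer: 78

Derivation:
vaddr = 175: l1_idx=2, l2_idx=5
L1[2] = 3; L2[3][5] = 78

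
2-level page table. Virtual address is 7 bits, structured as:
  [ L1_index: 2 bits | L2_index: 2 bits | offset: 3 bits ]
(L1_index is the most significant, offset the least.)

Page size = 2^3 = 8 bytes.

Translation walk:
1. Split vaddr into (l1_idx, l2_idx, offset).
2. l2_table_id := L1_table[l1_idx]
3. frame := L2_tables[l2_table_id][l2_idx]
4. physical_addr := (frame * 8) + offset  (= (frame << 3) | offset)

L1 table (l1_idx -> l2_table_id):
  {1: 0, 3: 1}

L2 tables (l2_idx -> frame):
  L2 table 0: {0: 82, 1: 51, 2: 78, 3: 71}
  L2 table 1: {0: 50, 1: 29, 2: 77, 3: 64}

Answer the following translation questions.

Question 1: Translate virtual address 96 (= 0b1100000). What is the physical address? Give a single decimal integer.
Answer: 400

Derivation:
vaddr = 96 = 0b1100000
Split: l1_idx=3, l2_idx=0, offset=0
L1[3] = 1
L2[1][0] = 50
paddr = 50 * 8 + 0 = 400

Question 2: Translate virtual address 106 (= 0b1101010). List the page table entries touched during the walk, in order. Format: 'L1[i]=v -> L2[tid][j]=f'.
vaddr = 106 = 0b1101010
Split: l1_idx=3, l2_idx=1, offset=2

Answer: L1[3]=1 -> L2[1][1]=29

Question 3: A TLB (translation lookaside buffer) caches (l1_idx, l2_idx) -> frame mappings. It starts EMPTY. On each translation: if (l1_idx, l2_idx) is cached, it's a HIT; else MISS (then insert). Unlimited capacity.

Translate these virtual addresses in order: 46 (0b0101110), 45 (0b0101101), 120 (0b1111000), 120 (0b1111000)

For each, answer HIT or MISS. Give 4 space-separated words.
Answer: MISS HIT MISS HIT

Derivation:
vaddr=46: (1,1) not in TLB -> MISS, insert
vaddr=45: (1,1) in TLB -> HIT
vaddr=120: (3,3) not in TLB -> MISS, insert
vaddr=120: (3,3) in TLB -> HIT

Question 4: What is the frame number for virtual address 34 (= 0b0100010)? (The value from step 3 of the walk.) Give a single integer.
Answer: 82

Derivation:
vaddr = 34: l1_idx=1, l2_idx=0
L1[1] = 0; L2[0][0] = 82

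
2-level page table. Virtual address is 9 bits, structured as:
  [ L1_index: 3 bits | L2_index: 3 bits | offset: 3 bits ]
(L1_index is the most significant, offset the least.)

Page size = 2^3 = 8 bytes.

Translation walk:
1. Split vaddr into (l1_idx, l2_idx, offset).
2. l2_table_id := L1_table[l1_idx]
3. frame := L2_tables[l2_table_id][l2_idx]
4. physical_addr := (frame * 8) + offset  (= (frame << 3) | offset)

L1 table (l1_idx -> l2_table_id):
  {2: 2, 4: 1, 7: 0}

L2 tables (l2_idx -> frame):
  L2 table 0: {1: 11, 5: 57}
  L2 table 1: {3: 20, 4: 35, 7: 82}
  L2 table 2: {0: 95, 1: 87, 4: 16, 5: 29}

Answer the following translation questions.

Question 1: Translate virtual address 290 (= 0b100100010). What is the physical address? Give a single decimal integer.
vaddr = 290 = 0b100100010
Split: l1_idx=4, l2_idx=4, offset=2
L1[4] = 1
L2[1][4] = 35
paddr = 35 * 8 + 2 = 282

Answer: 282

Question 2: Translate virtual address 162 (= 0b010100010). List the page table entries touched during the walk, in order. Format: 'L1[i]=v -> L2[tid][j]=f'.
vaddr = 162 = 0b010100010
Split: l1_idx=2, l2_idx=4, offset=2

Answer: L1[2]=2 -> L2[2][4]=16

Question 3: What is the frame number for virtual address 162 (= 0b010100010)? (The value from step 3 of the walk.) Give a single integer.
vaddr = 162: l1_idx=2, l2_idx=4
L1[2] = 2; L2[2][4] = 16

Answer: 16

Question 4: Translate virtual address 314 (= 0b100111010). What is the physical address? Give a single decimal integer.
Answer: 658

Derivation:
vaddr = 314 = 0b100111010
Split: l1_idx=4, l2_idx=7, offset=2
L1[4] = 1
L2[1][7] = 82
paddr = 82 * 8 + 2 = 658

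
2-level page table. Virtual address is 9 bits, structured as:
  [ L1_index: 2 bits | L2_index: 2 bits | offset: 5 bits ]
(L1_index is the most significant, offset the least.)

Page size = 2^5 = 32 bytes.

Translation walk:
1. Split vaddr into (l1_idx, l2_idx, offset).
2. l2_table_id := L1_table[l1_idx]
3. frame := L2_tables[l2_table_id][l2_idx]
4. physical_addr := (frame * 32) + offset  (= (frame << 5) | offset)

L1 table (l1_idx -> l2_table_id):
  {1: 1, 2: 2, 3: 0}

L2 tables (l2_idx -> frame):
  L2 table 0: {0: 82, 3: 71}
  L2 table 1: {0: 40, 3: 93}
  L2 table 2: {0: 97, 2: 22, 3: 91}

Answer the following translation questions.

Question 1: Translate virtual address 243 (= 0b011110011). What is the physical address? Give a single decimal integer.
vaddr = 243 = 0b011110011
Split: l1_idx=1, l2_idx=3, offset=19
L1[1] = 1
L2[1][3] = 93
paddr = 93 * 32 + 19 = 2995

Answer: 2995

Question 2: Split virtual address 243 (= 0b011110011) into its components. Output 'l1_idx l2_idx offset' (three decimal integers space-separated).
vaddr = 243 = 0b011110011
  top 2 bits -> l1_idx = 1
  next 2 bits -> l2_idx = 3
  bottom 5 bits -> offset = 19

Answer: 1 3 19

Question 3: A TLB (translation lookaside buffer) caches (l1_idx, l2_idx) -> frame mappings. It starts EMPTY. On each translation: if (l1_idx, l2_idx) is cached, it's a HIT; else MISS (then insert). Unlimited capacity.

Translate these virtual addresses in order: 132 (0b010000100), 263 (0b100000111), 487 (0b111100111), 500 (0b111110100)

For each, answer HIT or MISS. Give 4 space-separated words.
Answer: MISS MISS MISS HIT

Derivation:
vaddr=132: (1,0) not in TLB -> MISS, insert
vaddr=263: (2,0) not in TLB -> MISS, insert
vaddr=487: (3,3) not in TLB -> MISS, insert
vaddr=500: (3,3) in TLB -> HIT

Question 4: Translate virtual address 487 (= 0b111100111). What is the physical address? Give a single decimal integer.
Answer: 2279

Derivation:
vaddr = 487 = 0b111100111
Split: l1_idx=3, l2_idx=3, offset=7
L1[3] = 0
L2[0][3] = 71
paddr = 71 * 32 + 7 = 2279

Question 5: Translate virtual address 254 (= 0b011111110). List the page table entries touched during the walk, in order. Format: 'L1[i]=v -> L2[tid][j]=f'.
Answer: L1[1]=1 -> L2[1][3]=93

Derivation:
vaddr = 254 = 0b011111110
Split: l1_idx=1, l2_idx=3, offset=30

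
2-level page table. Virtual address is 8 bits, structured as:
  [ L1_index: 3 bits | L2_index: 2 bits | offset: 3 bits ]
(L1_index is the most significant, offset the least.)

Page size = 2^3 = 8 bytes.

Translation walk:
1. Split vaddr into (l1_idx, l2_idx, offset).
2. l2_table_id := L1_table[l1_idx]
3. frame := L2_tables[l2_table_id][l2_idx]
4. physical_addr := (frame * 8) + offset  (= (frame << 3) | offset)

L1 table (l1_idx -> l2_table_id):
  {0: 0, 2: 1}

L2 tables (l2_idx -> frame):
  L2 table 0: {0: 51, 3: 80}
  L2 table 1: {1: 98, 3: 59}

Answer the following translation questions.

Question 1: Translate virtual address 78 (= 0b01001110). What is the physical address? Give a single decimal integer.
Answer: 790

Derivation:
vaddr = 78 = 0b01001110
Split: l1_idx=2, l2_idx=1, offset=6
L1[2] = 1
L2[1][1] = 98
paddr = 98 * 8 + 6 = 790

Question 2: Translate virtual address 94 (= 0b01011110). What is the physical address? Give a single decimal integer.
vaddr = 94 = 0b01011110
Split: l1_idx=2, l2_idx=3, offset=6
L1[2] = 1
L2[1][3] = 59
paddr = 59 * 8 + 6 = 478

Answer: 478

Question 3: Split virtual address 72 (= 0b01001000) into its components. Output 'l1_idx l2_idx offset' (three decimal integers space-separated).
Answer: 2 1 0

Derivation:
vaddr = 72 = 0b01001000
  top 3 bits -> l1_idx = 2
  next 2 bits -> l2_idx = 1
  bottom 3 bits -> offset = 0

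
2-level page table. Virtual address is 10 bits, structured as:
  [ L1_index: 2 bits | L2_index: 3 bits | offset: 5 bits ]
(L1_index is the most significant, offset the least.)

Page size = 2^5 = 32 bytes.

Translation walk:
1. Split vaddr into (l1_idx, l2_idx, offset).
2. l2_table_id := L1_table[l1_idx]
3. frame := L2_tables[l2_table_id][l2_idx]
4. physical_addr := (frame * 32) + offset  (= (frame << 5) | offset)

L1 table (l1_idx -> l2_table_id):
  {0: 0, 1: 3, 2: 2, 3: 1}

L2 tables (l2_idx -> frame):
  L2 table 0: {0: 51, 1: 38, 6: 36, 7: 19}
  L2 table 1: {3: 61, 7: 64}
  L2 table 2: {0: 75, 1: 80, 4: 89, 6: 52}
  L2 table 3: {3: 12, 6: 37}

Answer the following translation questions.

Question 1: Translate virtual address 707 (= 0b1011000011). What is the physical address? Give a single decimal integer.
Answer: 1667

Derivation:
vaddr = 707 = 0b1011000011
Split: l1_idx=2, l2_idx=6, offset=3
L1[2] = 2
L2[2][6] = 52
paddr = 52 * 32 + 3 = 1667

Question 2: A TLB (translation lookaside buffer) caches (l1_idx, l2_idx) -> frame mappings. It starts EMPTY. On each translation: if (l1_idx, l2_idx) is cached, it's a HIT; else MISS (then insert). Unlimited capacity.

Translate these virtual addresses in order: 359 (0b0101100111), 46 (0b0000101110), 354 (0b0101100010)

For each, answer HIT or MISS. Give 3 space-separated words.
Answer: MISS MISS HIT

Derivation:
vaddr=359: (1,3) not in TLB -> MISS, insert
vaddr=46: (0,1) not in TLB -> MISS, insert
vaddr=354: (1,3) in TLB -> HIT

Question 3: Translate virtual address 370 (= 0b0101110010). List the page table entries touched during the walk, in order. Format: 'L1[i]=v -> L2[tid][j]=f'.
Answer: L1[1]=3 -> L2[3][3]=12

Derivation:
vaddr = 370 = 0b0101110010
Split: l1_idx=1, l2_idx=3, offset=18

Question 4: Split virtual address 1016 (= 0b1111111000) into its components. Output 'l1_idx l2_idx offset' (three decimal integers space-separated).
Answer: 3 7 24

Derivation:
vaddr = 1016 = 0b1111111000
  top 2 bits -> l1_idx = 3
  next 3 bits -> l2_idx = 7
  bottom 5 bits -> offset = 24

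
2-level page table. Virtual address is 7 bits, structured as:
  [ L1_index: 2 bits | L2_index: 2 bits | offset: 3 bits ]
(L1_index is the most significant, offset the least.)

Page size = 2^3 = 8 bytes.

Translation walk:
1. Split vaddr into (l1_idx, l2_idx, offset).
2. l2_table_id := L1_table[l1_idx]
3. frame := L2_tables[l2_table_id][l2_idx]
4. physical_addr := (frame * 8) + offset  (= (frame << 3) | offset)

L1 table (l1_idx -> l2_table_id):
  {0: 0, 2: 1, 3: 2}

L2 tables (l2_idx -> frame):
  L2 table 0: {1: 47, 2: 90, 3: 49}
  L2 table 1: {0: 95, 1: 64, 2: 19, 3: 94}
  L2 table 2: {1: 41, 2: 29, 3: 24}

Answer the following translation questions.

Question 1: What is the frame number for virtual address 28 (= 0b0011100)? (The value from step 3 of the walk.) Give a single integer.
Answer: 49

Derivation:
vaddr = 28: l1_idx=0, l2_idx=3
L1[0] = 0; L2[0][3] = 49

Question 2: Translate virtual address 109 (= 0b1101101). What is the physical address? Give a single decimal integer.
Answer: 333

Derivation:
vaddr = 109 = 0b1101101
Split: l1_idx=3, l2_idx=1, offset=5
L1[3] = 2
L2[2][1] = 41
paddr = 41 * 8 + 5 = 333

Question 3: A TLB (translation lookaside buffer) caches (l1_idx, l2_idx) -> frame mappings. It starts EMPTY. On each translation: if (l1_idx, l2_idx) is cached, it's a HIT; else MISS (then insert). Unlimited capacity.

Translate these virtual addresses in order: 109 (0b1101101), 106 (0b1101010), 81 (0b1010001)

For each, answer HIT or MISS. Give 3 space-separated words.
vaddr=109: (3,1) not in TLB -> MISS, insert
vaddr=106: (3,1) in TLB -> HIT
vaddr=81: (2,2) not in TLB -> MISS, insert

Answer: MISS HIT MISS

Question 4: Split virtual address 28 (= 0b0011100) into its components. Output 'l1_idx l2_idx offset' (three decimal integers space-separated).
vaddr = 28 = 0b0011100
  top 2 bits -> l1_idx = 0
  next 2 bits -> l2_idx = 3
  bottom 3 bits -> offset = 4

Answer: 0 3 4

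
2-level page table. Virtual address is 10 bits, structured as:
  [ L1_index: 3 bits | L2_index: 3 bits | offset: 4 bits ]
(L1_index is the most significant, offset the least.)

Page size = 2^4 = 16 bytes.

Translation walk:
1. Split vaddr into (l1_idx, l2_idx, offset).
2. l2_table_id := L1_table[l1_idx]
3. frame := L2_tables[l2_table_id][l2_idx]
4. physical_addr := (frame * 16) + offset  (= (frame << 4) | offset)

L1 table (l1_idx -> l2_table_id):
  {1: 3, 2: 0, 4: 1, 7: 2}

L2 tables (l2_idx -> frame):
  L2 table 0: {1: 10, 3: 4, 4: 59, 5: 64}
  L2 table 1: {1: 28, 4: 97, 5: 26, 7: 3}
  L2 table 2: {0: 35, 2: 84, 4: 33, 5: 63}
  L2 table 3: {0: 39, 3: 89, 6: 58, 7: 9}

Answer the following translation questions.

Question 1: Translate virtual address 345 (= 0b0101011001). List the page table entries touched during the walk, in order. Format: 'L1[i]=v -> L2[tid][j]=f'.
Answer: L1[2]=0 -> L2[0][5]=64

Derivation:
vaddr = 345 = 0b0101011001
Split: l1_idx=2, l2_idx=5, offset=9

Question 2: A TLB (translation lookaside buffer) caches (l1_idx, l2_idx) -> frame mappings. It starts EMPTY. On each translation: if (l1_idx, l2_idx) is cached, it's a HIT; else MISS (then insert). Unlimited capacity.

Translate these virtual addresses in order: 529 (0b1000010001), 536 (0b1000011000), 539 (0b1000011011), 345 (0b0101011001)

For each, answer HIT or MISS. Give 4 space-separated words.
vaddr=529: (4,1) not in TLB -> MISS, insert
vaddr=536: (4,1) in TLB -> HIT
vaddr=539: (4,1) in TLB -> HIT
vaddr=345: (2,5) not in TLB -> MISS, insert

Answer: MISS HIT HIT MISS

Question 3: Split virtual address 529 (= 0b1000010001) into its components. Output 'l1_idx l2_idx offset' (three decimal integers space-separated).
Answer: 4 1 1

Derivation:
vaddr = 529 = 0b1000010001
  top 3 bits -> l1_idx = 4
  next 3 bits -> l2_idx = 1
  bottom 4 bits -> offset = 1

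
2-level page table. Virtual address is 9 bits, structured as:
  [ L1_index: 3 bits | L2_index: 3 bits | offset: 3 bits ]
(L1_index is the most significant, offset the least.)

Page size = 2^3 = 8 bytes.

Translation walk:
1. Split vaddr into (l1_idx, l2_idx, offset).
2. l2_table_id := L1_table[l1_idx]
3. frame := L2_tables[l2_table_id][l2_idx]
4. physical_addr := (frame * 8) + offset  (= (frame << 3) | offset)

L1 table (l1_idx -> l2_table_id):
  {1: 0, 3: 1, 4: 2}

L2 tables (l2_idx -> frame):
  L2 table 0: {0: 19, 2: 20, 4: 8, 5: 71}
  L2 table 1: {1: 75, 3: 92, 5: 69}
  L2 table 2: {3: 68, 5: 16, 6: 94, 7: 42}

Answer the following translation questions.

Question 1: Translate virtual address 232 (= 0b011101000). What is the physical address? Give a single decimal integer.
vaddr = 232 = 0b011101000
Split: l1_idx=3, l2_idx=5, offset=0
L1[3] = 1
L2[1][5] = 69
paddr = 69 * 8 + 0 = 552

Answer: 552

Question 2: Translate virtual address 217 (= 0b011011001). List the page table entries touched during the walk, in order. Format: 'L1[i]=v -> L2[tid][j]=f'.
Answer: L1[3]=1 -> L2[1][3]=92

Derivation:
vaddr = 217 = 0b011011001
Split: l1_idx=3, l2_idx=3, offset=1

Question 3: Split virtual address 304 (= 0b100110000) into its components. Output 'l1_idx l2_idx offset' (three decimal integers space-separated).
Answer: 4 6 0

Derivation:
vaddr = 304 = 0b100110000
  top 3 bits -> l1_idx = 4
  next 3 bits -> l2_idx = 6
  bottom 3 bits -> offset = 0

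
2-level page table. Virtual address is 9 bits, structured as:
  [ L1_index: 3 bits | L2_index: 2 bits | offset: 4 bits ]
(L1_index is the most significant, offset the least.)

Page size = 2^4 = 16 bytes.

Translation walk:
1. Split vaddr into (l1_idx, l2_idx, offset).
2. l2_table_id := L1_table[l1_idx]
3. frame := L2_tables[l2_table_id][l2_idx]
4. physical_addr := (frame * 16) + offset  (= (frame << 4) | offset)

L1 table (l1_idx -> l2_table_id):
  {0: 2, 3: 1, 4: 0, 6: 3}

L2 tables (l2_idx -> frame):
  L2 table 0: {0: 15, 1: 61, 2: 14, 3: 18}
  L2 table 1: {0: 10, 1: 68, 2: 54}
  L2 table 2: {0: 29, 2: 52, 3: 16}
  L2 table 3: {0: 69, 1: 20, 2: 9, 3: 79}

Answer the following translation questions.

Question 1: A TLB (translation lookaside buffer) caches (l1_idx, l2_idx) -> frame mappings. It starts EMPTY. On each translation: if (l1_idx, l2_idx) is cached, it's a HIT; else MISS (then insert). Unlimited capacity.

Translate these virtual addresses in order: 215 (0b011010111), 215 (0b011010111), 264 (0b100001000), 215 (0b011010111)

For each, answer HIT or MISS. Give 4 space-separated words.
Answer: MISS HIT MISS HIT

Derivation:
vaddr=215: (3,1) not in TLB -> MISS, insert
vaddr=215: (3,1) in TLB -> HIT
vaddr=264: (4,0) not in TLB -> MISS, insert
vaddr=215: (3,1) in TLB -> HIT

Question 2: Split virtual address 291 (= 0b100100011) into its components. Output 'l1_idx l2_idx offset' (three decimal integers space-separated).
vaddr = 291 = 0b100100011
  top 3 bits -> l1_idx = 4
  next 2 bits -> l2_idx = 2
  bottom 4 bits -> offset = 3

Answer: 4 2 3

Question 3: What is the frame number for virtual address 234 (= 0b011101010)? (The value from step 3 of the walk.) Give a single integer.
Answer: 54

Derivation:
vaddr = 234: l1_idx=3, l2_idx=2
L1[3] = 1; L2[1][2] = 54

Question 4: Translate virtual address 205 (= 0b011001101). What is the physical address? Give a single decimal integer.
Answer: 173

Derivation:
vaddr = 205 = 0b011001101
Split: l1_idx=3, l2_idx=0, offset=13
L1[3] = 1
L2[1][0] = 10
paddr = 10 * 16 + 13 = 173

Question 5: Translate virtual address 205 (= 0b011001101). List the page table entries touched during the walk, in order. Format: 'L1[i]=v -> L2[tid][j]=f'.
vaddr = 205 = 0b011001101
Split: l1_idx=3, l2_idx=0, offset=13

Answer: L1[3]=1 -> L2[1][0]=10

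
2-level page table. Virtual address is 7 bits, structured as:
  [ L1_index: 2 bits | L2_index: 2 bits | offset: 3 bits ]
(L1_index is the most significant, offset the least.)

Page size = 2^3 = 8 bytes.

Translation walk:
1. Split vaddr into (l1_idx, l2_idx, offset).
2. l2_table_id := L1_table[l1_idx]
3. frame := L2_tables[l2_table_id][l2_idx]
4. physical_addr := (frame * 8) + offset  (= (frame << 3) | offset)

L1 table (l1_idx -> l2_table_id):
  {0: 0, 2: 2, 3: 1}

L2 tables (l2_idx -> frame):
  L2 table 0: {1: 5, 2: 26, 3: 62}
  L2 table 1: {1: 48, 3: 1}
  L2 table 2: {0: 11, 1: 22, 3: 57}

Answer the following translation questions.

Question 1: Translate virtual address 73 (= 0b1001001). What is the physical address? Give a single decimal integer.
vaddr = 73 = 0b1001001
Split: l1_idx=2, l2_idx=1, offset=1
L1[2] = 2
L2[2][1] = 22
paddr = 22 * 8 + 1 = 177

Answer: 177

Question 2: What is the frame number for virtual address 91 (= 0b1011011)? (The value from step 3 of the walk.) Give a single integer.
Answer: 57

Derivation:
vaddr = 91: l1_idx=2, l2_idx=3
L1[2] = 2; L2[2][3] = 57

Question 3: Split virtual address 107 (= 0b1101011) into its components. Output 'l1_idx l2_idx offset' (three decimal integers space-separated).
Answer: 3 1 3

Derivation:
vaddr = 107 = 0b1101011
  top 2 bits -> l1_idx = 3
  next 2 bits -> l2_idx = 1
  bottom 3 bits -> offset = 3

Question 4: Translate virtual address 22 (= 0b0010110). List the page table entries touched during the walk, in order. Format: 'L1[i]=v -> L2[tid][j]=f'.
vaddr = 22 = 0b0010110
Split: l1_idx=0, l2_idx=2, offset=6

Answer: L1[0]=0 -> L2[0][2]=26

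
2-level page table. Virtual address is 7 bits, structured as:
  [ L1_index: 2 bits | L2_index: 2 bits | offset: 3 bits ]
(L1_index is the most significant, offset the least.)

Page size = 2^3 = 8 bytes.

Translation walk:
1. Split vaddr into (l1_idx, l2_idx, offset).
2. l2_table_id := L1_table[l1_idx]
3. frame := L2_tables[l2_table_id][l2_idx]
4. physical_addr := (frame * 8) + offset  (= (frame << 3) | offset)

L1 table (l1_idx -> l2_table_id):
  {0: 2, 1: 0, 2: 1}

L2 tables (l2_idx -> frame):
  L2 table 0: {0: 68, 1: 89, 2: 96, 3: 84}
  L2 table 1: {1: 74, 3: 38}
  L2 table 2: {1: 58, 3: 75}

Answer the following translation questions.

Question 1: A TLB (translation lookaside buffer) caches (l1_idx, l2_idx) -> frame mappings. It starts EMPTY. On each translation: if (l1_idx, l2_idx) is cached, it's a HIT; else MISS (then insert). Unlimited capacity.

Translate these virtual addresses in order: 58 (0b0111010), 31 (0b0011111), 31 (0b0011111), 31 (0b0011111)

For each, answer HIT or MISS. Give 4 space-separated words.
Answer: MISS MISS HIT HIT

Derivation:
vaddr=58: (1,3) not in TLB -> MISS, insert
vaddr=31: (0,3) not in TLB -> MISS, insert
vaddr=31: (0,3) in TLB -> HIT
vaddr=31: (0,3) in TLB -> HIT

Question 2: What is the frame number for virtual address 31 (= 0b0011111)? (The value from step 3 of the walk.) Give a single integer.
Answer: 75

Derivation:
vaddr = 31: l1_idx=0, l2_idx=3
L1[0] = 2; L2[2][3] = 75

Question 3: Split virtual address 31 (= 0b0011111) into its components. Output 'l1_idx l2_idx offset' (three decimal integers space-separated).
Answer: 0 3 7

Derivation:
vaddr = 31 = 0b0011111
  top 2 bits -> l1_idx = 0
  next 2 bits -> l2_idx = 3
  bottom 3 bits -> offset = 7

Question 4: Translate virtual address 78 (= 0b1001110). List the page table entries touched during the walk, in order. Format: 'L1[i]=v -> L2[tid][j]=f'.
vaddr = 78 = 0b1001110
Split: l1_idx=2, l2_idx=1, offset=6

Answer: L1[2]=1 -> L2[1][1]=74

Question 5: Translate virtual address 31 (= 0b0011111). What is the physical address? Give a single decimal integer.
vaddr = 31 = 0b0011111
Split: l1_idx=0, l2_idx=3, offset=7
L1[0] = 2
L2[2][3] = 75
paddr = 75 * 8 + 7 = 607

Answer: 607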